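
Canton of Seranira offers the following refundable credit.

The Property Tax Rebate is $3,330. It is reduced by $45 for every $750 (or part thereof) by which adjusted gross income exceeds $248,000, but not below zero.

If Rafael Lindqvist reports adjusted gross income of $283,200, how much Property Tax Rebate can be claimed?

Property Tax Rebate: income exceeds $248,000 by $35,200, which is 47 full-or-partial $750 increments; reduction = 47 × $45 = $2,115, leaving $1,215.

$1,215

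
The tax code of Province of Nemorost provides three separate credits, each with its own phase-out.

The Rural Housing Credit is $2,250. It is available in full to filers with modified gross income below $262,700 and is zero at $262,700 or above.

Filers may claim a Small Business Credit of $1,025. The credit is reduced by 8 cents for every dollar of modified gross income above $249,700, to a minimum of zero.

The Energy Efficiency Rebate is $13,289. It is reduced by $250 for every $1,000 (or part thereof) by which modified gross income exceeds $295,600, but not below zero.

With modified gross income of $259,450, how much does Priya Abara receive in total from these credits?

Rural Housing Credit: $259,450 is below the $262,700 cutoff, so the full $2,250 applies.
Small Business Credit: 8% of the $9,750 excess over $249,700 is $780; credit = $1,025 − $780 = $245.
Energy Efficiency Rebate: $259,450 is at or below the $295,600 threshold, so the full $13,289 applies.
Total: $2,250 + $245 + $13,289 = $15,784.

$15,784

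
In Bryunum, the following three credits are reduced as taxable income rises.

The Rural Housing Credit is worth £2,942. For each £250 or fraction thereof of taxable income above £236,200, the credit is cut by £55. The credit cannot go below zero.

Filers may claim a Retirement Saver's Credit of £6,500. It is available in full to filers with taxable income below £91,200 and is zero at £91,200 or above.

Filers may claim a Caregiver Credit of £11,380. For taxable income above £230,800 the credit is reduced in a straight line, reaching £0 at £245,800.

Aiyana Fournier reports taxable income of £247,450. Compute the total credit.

£467

Rural Housing Credit: income exceeds £236,200 by £11,250, which is 45 full-or-partial £250 increments; reduction = 45 × £55 = £2,475, leaving £467.
Retirement Saver's Credit: £247,450 meets or exceeds the £91,200 cutoff, so the credit is £0.
Caregiver Credit: £247,450 is at or above £245,800, so the credit is £0.
Total: £467 + £0 + £0 = £467.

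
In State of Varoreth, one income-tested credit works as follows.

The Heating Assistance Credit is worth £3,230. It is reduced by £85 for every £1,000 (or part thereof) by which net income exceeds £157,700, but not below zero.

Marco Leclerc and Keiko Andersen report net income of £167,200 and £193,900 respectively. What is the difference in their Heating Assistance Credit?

£2,295

Marco (£167,200): Heating Assistance Credit: income exceeds £157,700 by £9,500, which is 10 full-or-partial £1,000 increments; reduction = 10 × £85 = £850, leaving £2,380.
Keiko (£193,900): Heating Assistance Credit: income exceeds £157,700 by £36,200, which is 37 full-or-partial £1,000 increments; reduction = 37 × £85 = £3,145, leaving £85.
Difference: |£2,380 − £85| = £2,295.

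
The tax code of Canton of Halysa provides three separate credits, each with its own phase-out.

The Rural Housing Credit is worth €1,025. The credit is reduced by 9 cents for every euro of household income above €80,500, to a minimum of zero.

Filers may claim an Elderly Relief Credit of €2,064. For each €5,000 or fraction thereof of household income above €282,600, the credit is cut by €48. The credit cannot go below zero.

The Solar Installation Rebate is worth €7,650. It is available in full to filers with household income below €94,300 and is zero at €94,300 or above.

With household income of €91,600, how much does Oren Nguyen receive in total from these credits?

€9,740

Rural Housing Credit: 9% of the €11,100 excess over €80,500 is €999; credit = €1,025 − €999 = €26.
Elderly Relief Credit: €91,600 is at or below the €282,600 threshold, so the full €2,064 applies.
Solar Installation Rebate: €91,600 is below the €94,300 cutoff, so the full €7,650 applies.
Total: €26 + €2,064 + €7,650 = €9,740.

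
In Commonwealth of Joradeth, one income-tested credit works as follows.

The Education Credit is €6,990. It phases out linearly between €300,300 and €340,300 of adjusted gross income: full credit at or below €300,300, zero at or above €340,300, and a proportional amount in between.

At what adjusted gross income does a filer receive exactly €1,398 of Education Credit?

€332,300

€1,398 is 1,398/6,990 of the full €6,990, so 5,592/6,990 of the €40,000 range has been used: income = €300,300 + €40,000 × 5,592/6,990 = €332,300.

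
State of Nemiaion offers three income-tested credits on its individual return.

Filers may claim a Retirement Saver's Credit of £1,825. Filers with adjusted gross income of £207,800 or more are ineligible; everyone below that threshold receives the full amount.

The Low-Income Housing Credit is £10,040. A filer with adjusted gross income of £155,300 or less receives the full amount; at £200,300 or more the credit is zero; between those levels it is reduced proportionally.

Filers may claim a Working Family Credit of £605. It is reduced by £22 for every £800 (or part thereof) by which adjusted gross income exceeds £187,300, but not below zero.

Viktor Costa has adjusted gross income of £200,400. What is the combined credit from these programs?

Retirement Saver's Credit: £200,400 is below the £207,800 cutoff, so the full £1,825 applies.
Low-Income Housing Credit: £200,400 is at or above £200,300, so the credit is £0.
Working Family Credit: income exceeds £187,300 by £13,100, which is 17 full-or-partial £800 increments; reduction = 17 × £22 = £374, leaving £231.
Total: £1,825 + £0 + £231 = £2,056.

£2,056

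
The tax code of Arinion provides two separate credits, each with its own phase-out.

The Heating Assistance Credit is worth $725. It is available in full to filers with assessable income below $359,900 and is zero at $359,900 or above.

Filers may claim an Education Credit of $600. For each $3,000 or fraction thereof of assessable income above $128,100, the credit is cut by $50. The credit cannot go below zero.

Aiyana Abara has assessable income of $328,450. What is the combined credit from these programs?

Heating Assistance Credit: $328,450 is below the $359,900 cutoff, so the full $725 applies.
Education Credit: income exceeds $128,100 by $200,350 → 67 increments × $50 = $3,350 ≥ base, so the credit is $0.
Total: $725 + $0 = $725.

$725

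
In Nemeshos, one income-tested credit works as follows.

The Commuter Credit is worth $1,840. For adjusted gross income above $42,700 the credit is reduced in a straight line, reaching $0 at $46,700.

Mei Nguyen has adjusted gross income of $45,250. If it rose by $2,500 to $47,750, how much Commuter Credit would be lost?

At $45,250 — $45,250 is $2,550 into a $4,000 phase-out range, leaving 1,450/4,000 of the credit: $1,840 × 1,450/4,000 = $667.
At $47,750 — $47,750 is at or above $46,700, so the credit is $0.
Lost: $667 − $0 = $667.

$667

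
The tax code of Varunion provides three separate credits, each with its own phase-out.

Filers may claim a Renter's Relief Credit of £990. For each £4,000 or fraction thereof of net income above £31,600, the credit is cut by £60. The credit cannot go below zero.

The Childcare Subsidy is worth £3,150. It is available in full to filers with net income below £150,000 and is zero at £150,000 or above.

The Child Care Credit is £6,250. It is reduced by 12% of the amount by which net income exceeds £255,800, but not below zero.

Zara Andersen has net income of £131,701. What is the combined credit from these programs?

Renter's Relief Credit: income exceeds £31,600 by £100,101 → 26 increments × £60 = £1,560 ≥ base, so the credit is £0.
Childcare Subsidy: £131,701 is below the £150,000 cutoff, so the full £3,150 applies.
Child Care Credit: £131,701 is at or below the £255,800 threshold, so the full £6,250 applies.
Total: £0 + £3,150 + £6,250 = £9,400.

£9,400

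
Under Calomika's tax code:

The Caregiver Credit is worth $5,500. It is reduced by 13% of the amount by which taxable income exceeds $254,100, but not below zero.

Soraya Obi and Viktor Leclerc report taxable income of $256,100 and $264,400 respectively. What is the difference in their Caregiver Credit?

Soraya ($256,100): Caregiver Credit: 13% of the $2,000 excess over $254,100 is $260; credit = $5,500 − $260 = $5,240.
Viktor ($264,400): Caregiver Credit: 13% of the $10,300 excess over $254,100 is $1,339; credit = $5,500 − $1,339 = $4,161.
Difference: |$5,240 − $4,161| = $1,079.

$1,079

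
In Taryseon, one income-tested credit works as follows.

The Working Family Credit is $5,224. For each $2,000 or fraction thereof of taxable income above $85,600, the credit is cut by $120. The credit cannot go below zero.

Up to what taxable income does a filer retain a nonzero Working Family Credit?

$171,600

After 43 increments the reduction is 43 × $120 = $5,160, leaving $64; one more increment wipes it out. Increment 43 ends at excess 43 × $2,000 = $86,000, so the highest qualifying income is $85,600 + $86,000 = $171,600.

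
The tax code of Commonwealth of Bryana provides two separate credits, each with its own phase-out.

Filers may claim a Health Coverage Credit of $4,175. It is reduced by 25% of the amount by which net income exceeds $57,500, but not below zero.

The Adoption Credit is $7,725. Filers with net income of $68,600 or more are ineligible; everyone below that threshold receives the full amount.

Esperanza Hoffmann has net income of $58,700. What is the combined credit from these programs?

Health Coverage Credit: 25% of the $1,200 excess over $57,500 is $300; credit = $4,175 − $300 = $3,875.
Adoption Credit: $58,700 is below the $68,600 cutoff, so the full $7,725 applies.
Total: $3,875 + $7,725 = $11,600.

$11,600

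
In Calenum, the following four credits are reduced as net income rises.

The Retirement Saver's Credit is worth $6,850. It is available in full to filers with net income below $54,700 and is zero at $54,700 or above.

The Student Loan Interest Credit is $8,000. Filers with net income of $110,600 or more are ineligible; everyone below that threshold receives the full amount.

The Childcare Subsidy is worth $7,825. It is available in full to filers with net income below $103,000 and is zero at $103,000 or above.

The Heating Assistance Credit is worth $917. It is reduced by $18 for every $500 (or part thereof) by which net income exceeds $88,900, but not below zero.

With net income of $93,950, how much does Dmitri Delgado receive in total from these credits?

Retirement Saver's Credit: $93,950 meets or exceeds the $54,700 cutoff, so the credit is $0.
Student Loan Interest Credit: $93,950 is below the $110,600 cutoff, so the full $8,000 applies.
Childcare Subsidy: $93,950 is below the $103,000 cutoff, so the full $7,825 applies.
Heating Assistance Credit: income exceeds $88,900 by $5,050, which is 11 full-or-partial $500 increments; reduction = 11 × $18 = $198, leaving $719.
Total: $0 + $8,000 + $7,825 + $719 = $16,544.

$16,544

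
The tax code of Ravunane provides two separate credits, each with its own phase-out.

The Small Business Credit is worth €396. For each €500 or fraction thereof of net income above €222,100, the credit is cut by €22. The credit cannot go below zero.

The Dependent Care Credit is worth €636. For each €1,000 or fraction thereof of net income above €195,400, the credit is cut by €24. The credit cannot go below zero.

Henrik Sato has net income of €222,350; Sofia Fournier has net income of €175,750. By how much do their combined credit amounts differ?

€658

Henrik (€222,350): Small Business Credit: income exceeds €222,100 by €250, which is 1 full-or-partial €500 increment; reduction = 1 × €22 = €22, leaving €374. Dependent Care Credit: income exceeds €195,400 by €26,950 → 27 increments × €24 = €648 ≥ base, so the credit is €0. total €374 + €0 = €374
Sofia (€175,750): Small Business Credit: €175,750 is at or below the €222,100 threshold, so the full €396 applies. Dependent Care Credit: €175,750 is at or below the €195,400 threshold, so the full €636 applies. total €396 + €636 = €1,032
Difference: |€374 − €1,032| = €658.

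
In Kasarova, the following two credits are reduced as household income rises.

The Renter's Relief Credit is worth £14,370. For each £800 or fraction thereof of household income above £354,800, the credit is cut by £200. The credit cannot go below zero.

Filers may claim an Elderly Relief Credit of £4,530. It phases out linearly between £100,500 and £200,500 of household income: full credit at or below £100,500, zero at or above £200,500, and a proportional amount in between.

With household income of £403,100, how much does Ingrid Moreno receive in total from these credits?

Renter's Relief Credit: income exceeds £354,800 by £48,300, which is 61 full-or-partial £800 increments; reduction = 61 × £200 = £12,200, leaving £2,170.
Elderly Relief Credit: £403,100 is at or above £200,500, so the credit is £0.
Total: £2,170 + £0 = £2,170.

£2,170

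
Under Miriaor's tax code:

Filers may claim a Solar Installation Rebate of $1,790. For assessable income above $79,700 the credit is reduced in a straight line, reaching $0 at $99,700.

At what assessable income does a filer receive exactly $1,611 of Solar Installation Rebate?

$81,700

$1,611 is 1,611/1,790 of the full $1,790, so 179/1,790 of the $20,000 range has been used: income = $79,700 + $20,000 × 179/1,790 = $81,700.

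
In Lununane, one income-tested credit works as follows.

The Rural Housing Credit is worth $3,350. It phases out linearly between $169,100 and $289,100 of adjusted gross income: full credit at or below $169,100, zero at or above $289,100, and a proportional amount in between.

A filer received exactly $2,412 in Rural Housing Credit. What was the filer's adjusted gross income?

$2,412 is 2,412/3,350 of the full $3,350, so 938/3,350 of the $120,000 range has been used: income = $169,100 + $120,000 × 938/3,350 = $202,700.

$202,700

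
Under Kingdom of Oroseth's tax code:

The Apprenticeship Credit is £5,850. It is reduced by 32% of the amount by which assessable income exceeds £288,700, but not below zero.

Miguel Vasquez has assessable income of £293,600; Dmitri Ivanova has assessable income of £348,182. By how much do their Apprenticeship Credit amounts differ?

Miguel (£293,600): Apprenticeship Credit: 32% of the £4,900 excess over £288,700 is £1,568; credit = £5,850 − £1,568 = £4,282.
Dmitri (£348,182): Apprenticeship Credit: 32% of the £59,482 excess over £288,700 is £19,034.24 ≥ base, so the credit is £0.
Difference: |£4,282 − £0| = £4,282.

£4,282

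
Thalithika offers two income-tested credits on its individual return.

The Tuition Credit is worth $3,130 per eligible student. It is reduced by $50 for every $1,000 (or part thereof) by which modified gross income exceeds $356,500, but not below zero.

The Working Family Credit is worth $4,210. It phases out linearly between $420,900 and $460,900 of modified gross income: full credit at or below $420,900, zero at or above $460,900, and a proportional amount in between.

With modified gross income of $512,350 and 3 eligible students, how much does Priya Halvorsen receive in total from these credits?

$1,590

Tuition Credit: base = 3 × $3,130 = $9,390. income exceeds $356,500 by $155,850, which is 156 full-or-partial $1,000 increments; reduction = 156 × $50 = $7,800, leaving $1,590.
Working Family Credit: $512,350 is at or above $460,900, so the credit is $0.
Total: $1,590 + $0 = $1,590.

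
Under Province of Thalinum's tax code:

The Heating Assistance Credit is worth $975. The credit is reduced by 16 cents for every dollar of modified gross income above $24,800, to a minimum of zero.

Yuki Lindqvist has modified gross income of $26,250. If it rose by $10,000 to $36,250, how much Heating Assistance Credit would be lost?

$743

At $26,250 — 16% of the $1,450 excess over $24,800 is $232; credit = $975 − $232 = $743.
At $36,250 — 16% of the $11,450 excess over $24,800 is $1,832 ≥ base, so the credit is $0.
Lost: $743 − $0 = $743.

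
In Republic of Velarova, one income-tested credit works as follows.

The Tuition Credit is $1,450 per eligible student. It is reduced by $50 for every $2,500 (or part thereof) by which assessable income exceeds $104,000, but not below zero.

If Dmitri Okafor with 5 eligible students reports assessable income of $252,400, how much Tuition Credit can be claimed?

Tuition Credit: base = 5 × $1,450 = $7,250. income exceeds $104,000 by $148,400, which is 60 full-or-partial $2,500 increments; reduction = 60 × $50 = $3,000, leaving $4,250.

$4,250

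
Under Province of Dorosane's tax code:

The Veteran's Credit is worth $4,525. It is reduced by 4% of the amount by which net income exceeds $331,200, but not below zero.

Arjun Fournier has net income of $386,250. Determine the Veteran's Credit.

Veteran's Credit: 4% of the $55,050 excess over $331,200 is $2,202; credit = $4,525 − $2,202 = $2,323.

$2,323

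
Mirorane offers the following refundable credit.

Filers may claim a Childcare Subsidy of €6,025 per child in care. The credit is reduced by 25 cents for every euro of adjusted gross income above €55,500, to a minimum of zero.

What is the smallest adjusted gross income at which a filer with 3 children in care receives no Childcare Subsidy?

€127,800

Full credit = 3 × €6,025 = €18,075.
The credit falls by 25% of each euro above €55,500, so it reaches zero when the excess is €18,075 / 25% = €72,300: income = €55,500 + €72,300 = €127,800.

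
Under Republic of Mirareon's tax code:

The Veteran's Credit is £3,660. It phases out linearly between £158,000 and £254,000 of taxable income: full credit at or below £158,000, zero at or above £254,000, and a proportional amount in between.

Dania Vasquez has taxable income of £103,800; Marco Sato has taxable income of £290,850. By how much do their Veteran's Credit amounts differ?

£3,660

Dania (£103,800): Veteran's Credit: £103,800 is at or below the £158,000 threshold, so the full £3,660 applies.
Marco (£290,850): Veteran's Credit: £290,850 is at or above £254,000, so the credit is £0.
Difference: |£3,660 − £0| = £3,660.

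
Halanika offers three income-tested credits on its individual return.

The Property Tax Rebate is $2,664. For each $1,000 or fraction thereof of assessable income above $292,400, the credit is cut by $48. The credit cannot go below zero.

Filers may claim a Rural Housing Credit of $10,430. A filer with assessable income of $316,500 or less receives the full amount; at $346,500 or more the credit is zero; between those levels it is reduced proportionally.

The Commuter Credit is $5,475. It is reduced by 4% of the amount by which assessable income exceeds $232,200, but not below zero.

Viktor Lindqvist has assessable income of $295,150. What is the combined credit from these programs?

$15,907

Property Tax Rebate: income exceeds $292,400 by $2,750, which is 3 full-or-partial $1,000 increments; reduction = 3 × $48 = $144, leaving $2,520.
Rural Housing Credit: $295,150 is at or below the $316,500 threshold, so the full $10,430 applies.
Commuter Credit: 4% of the $62,950 excess over $232,200 is $2,518; credit = $5,475 − $2,518 = $2,957.
Total: $2,520 + $10,430 + $2,957 = $15,907.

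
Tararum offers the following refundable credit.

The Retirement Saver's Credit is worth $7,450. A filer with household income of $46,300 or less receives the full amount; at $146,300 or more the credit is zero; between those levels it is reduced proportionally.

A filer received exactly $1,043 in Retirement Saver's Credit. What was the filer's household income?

$1,043 is 1,043/7,450 of the full $7,450, so 6,407/7,450 of the $100,000 range has been used: income = $46,300 + $100,000 × 6,407/7,450 = $132,300.

$132,300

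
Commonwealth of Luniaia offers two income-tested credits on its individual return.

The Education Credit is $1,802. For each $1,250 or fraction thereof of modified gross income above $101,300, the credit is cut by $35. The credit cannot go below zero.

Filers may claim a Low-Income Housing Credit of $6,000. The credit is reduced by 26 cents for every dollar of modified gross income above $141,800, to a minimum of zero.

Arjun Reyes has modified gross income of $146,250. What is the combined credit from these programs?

Education Credit: income exceeds $101,300 by $44,950, which is 36 full-or-partial $1,250 increments; reduction = 36 × $35 = $1,260, leaving $542.
Low-Income Housing Credit: 26% of the $4,450 excess over $141,800 is $1,157; credit = $6,000 − $1,157 = $4,843.
Total: $542 + $4,843 = $5,385.

$5,385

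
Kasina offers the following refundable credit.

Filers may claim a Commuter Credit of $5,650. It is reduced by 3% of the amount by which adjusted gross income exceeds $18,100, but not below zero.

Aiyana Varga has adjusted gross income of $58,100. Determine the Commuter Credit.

Commuter Credit: 3% of the $40,000 excess over $18,100 is $1,200; credit = $5,650 − $1,200 = $4,450.

$4,450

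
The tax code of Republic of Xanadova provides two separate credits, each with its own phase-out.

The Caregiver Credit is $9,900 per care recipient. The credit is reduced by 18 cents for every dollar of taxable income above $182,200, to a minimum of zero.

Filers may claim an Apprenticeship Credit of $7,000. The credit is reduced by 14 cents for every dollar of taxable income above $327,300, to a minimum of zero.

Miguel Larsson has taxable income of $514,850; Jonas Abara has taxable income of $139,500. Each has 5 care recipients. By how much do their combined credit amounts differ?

Miguel ($514,850): Caregiver Credit: base = 5 × $9,900 = $49,500. 18% of the $332,650 excess over $182,200 is $59,877 ≥ base, so the credit is $0. Apprenticeship Credit: 14% of the $187,550 excess over $327,300 is $26,257 ≥ base, so the credit is $0. total $0 + $0 = $0
Jonas ($139,500): Caregiver Credit: base = 5 × $9,900 = $49,500. $139,500 is at or below the $182,200 threshold, so the full $49,500 applies. Apprenticeship Credit: $139,500 is at or below the $327,300 threshold, so the full $7,000 applies. total $49,500 + $7,000 = $56,500
Difference: |$0 − $56,500| = $56,500.

$56,500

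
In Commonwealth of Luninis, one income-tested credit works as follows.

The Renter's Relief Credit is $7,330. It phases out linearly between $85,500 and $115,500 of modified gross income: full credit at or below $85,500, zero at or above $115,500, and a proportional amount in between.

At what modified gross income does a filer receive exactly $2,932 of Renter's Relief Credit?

$103,500

$2,932 is 2,932/7,330 of the full $7,330, so 4,398/7,330 of the $30,000 range has been used: income = $85,500 + $30,000 × 4,398/7,330 = $103,500.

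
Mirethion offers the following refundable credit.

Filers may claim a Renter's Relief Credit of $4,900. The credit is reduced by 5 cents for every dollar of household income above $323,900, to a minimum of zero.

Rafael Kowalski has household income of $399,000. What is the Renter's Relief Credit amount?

Renter's Relief Credit: 5% of the $75,100 excess over $323,900 is $3,755; credit = $4,900 − $3,755 = $1,145.

$1,145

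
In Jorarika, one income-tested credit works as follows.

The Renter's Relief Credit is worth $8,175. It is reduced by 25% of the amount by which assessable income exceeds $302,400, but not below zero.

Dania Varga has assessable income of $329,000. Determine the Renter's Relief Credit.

Renter's Relief Credit: 25% of the $26,600 excess over $302,400 is $6,650; credit = $8,175 − $6,650 = $1,525.

$1,525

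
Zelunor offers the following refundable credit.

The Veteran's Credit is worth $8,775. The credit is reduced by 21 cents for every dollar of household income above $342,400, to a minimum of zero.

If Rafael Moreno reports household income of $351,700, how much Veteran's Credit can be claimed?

$6,822

Veteran's Credit: 21% of the $9,300 excess over $342,400 is $1,953; credit = $8,775 − $1,953 = $6,822.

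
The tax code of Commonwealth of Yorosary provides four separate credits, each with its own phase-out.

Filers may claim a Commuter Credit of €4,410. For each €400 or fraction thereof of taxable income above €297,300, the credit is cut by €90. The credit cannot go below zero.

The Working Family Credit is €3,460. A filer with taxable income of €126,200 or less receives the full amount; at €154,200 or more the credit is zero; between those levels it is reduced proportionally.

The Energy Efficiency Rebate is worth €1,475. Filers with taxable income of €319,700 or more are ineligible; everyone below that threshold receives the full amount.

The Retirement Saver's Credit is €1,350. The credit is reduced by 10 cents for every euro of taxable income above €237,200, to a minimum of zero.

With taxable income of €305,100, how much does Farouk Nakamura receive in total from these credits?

€4,085

Commuter Credit: income exceeds €297,300 by €7,800, which is 20 full-or-partial €400 increments; reduction = 20 × €90 = €1,800, leaving €2,610.
Working Family Credit: €305,100 is at or above €154,200, so the credit is €0.
Energy Efficiency Rebate: €305,100 is below the €319,700 cutoff, so the full €1,475 applies.
Retirement Saver's Credit: 10% of the €67,900 excess over €237,200 is €6,790 ≥ base, so the credit is €0.
Total: €2,610 + €0 + €1,475 + €0 = €4,085.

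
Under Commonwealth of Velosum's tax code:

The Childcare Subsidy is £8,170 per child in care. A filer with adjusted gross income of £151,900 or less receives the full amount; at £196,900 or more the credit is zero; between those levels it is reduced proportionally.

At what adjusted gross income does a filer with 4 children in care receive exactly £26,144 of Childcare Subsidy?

£160,900

Full credit = 4 × £8,170 = £32,680.
£26,144 is 26,144/32,680 of the full £32,680, so 6,536/32,680 of the £45,000 range has been used: income = £151,900 + £45,000 × 6,536/32,680 = £160,900.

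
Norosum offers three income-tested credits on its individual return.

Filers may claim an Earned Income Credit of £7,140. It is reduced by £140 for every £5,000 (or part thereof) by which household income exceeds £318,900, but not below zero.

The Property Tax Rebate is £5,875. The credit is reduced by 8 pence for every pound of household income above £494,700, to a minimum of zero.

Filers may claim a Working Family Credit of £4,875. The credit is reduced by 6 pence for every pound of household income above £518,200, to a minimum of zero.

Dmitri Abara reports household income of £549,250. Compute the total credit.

Earned Income Credit: income exceeds £318,900 by £230,350, which is 47 full-or-partial £5,000 increments; reduction = 47 × £140 = £6,580, leaving £560.
Property Tax Rebate: 8% of the £54,550 excess over £494,700 is £4,364; credit = £5,875 − £4,364 = £1,511.
Working Family Credit: 6% of the £31,050 excess over £518,200 is £1,863; credit = £4,875 − £1,863 = £3,012.
Total: £560 + £1,511 + £3,012 = £5,083.

£5,083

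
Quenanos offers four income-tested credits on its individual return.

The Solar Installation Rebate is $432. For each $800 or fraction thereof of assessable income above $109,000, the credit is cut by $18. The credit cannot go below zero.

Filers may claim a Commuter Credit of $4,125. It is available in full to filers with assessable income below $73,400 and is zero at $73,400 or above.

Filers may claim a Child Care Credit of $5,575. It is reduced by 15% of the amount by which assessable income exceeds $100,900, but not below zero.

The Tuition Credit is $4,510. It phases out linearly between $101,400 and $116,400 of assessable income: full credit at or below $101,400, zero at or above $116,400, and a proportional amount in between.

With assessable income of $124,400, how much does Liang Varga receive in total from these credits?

$2,122

Solar Installation Rebate: income exceeds $109,000 by $15,400, which is 20 full-or-partial $800 increments; reduction = 20 × $18 = $360, leaving $72.
Commuter Credit: $124,400 meets or exceeds the $73,400 cutoff, so the credit is $0.
Child Care Credit: 15% of the $23,500 excess over $100,900 is $3,525; credit = $5,575 − $3,525 = $2,050.
Tuition Credit: $124,400 is at or above $116,400, so the credit is $0.
Total: $72 + $0 + $2,050 + $0 = $2,122.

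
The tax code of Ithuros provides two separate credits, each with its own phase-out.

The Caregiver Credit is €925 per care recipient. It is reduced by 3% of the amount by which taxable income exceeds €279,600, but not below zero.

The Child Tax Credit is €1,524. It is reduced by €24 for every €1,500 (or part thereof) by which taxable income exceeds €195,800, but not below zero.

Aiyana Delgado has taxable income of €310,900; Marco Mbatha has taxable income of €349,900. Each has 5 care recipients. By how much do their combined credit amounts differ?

Aiyana (€310,900): Caregiver Credit: base = 5 × €925 = €4,625. 3% of the €31,300 excess over €279,600 is €939; credit = €4,625 − €939 = €3,686. Child Tax Credit: income exceeds €195,800 by €115,100 → 77 increments × €24 = €1,848 ≥ base, so the credit is €0. total €3,686 + €0 = €3,686
Marco (€349,900): Caregiver Credit: base = 5 × €925 = €4,625. 3% of the €70,300 excess over €279,600 is €2,109; credit = €4,625 − €2,109 = €2,516. Child Tax Credit: income exceeds €195,800 by €154,100 → 103 increments × €24 = €2,472 ≥ base, so the credit is €0. total €2,516 + €0 = €2,516
Difference: |€3,686 − €2,516| = €1,170.

€1,170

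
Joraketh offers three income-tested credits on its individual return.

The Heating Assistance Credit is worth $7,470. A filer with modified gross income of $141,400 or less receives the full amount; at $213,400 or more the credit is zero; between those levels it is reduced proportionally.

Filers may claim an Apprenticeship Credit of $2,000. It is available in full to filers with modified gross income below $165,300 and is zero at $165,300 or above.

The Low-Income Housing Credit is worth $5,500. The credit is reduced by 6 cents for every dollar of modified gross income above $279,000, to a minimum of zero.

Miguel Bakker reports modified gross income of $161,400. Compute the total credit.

$12,895

Heating Assistance Credit: $161,400 is $20,000 into a $72,000 phase-out range, leaving 52,000/72,000 of the credit: $7,470 × 52,000/72,000 = $5,395.
Apprenticeship Credit: $161,400 is below the $165,300 cutoff, so the full $2,000 applies.
Low-Income Housing Credit: $161,400 is at or below the $279,000 threshold, so the full $5,500 applies.
Total: $5,395 + $2,000 + $5,500 = $12,895.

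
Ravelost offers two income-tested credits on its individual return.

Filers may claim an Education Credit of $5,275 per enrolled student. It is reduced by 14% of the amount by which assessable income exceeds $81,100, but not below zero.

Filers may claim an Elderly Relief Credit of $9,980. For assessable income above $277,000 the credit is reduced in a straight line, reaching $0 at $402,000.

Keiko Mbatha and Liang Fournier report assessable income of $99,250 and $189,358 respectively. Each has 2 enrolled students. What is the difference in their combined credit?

Keiko ($99,250): Education Credit: base = 2 × $5,275 = $10,550. 14% of the $18,150 excess over $81,100 is $2,541; credit = $10,550 − $2,541 = $8,009. Elderly Relief Credit: $99,250 is at or below the $277,000 threshold, so the full $9,980 applies. total $8,009 + $9,980 = $17,989
Liang ($189,358): Education Credit: base = 2 × $5,275 = $10,550. 14% of the $108,258 excess over $81,100 is $15,156.12 ≥ base, so the credit is $0. Elderly Relief Credit: $189,358 is at or below the $277,000 threshold, so the full $9,980 applies. total $0 + $9,980 = $9,980
Difference: |$17,989 − $9,980| = $8,009.

$8,009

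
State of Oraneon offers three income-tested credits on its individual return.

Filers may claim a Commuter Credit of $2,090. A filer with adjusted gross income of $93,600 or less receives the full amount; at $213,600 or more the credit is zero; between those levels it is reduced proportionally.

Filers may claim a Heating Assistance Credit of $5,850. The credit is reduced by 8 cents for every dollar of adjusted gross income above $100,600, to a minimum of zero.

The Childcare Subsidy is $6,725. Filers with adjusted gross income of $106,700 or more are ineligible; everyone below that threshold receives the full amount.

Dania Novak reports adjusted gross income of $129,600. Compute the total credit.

Commuter Credit: $129,600 is $36,000 into a $120,000 phase-out range, leaving 84,000/120,000 of the credit: $2,090 × 84,000/120,000 = $1,463.
Heating Assistance Credit: 8% of the $29,000 excess over $100,600 is $2,320; credit = $5,850 − $2,320 = $3,530.
Childcare Subsidy: $129,600 meets or exceeds the $106,700 cutoff, so the credit is $0.
Total: $1,463 + $3,530 + $0 = $4,993.

$4,993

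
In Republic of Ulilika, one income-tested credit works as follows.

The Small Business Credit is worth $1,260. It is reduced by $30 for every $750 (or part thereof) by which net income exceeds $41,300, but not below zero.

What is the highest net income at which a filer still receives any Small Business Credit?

After 41 increments the reduction is 41 × $30 = $1,230, leaving $30; one more increment wipes it out. Increment 41 ends at excess 41 × $750 = $30,750, so the highest qualifying income is $41,300 + $30,750 = $72,050.

$72,050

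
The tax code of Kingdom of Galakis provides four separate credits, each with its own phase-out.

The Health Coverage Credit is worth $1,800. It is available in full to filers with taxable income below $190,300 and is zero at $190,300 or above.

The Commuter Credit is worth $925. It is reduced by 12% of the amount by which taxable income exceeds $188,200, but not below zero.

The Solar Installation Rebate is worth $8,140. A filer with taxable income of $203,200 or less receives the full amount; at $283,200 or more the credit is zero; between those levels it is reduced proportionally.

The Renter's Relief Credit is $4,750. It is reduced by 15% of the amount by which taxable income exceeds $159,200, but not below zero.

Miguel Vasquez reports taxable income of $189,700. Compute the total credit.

$10,860

Health Coverage Credit: $189,700 is below the $190,300 cutoff, so the full $1,800 applies.
Commuter Credit: 12% of the $1,500 excess over $188,200 is $180; credit = $925 − $180 = $745.
Solar Installation Rebate: $189,700 is at or below the $203,200 threshold, so the full $8,140 applies.
Renter's Relief Credit: 15% of the $30,500 excess over $159,200 is $4,575; credit = $4,750 − $4,575 = $175.
Total: $1,800 + $745 + $8,140 + $175 = $10,860.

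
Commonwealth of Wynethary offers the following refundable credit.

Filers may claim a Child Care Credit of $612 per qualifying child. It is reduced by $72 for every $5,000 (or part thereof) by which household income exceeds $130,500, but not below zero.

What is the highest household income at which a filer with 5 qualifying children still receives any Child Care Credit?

Full credit = 5 × $612 = $3,060.
After 42 increments the reduction is 42 × $72 = $3,024, leaving $36; one more increment wipes it out. Increment 42 ends at excess 42 × $5,000 = $210,000, so the highest qualifying income is $130,500 + $210,000 = $340,500.

$340,500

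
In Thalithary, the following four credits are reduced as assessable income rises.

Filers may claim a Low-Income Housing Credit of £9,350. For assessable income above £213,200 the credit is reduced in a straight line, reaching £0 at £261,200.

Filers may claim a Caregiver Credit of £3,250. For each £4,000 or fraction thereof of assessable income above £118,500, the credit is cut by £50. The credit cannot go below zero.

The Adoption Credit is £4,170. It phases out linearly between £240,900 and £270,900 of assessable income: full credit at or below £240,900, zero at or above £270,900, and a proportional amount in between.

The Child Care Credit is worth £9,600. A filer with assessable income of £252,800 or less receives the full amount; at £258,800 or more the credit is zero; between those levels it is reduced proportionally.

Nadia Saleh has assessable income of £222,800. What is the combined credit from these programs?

£23,150

Low-Income Housing Credit: £222,800 is £9,600 into a £48,000 phase-out range, leaving 38,400/48,000 of the credit: £9,350 × 38,400/48,000 = £7,480.
Caregiver Credit: income exceeds £118,500 by £104,300, which is 27 full-or-partial £4,000 increments; reduction = 27 × £50 = £1,350, leaving £1,900.
Adoption Credit: £222,800 is at or below the £240,900 threshold, so the full £4,170 applies.
Child Care Credit: £222,800 is at or below the £252,800 threshold, so the full £9,600 applies.
Total: £7,480 + £1,900 + £4,170 + £9,600 = £23,150.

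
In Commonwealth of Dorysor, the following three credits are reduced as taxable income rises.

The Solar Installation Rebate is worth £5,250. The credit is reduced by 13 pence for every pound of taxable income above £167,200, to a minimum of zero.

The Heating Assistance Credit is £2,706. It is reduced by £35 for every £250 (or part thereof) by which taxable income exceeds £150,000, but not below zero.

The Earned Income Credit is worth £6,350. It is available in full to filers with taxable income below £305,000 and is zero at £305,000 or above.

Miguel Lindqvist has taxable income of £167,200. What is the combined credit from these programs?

Solar Installation Rebate: £167,200 is at or below the £167,200 threshold, so the full £5,250 applies.
Heating Assistance Credit: income exceeds £150,000 by £17,200, which is 69 full-or-partial £250 increments; reduction = 69 × £35 = £2,415, leaving £291.
Earned Income Credit: £167,200 is below the £305,000 cutoff, so the full £6,350 applies.
Total: £5,250 + £291 + £6,350 = £11,891.

£11,891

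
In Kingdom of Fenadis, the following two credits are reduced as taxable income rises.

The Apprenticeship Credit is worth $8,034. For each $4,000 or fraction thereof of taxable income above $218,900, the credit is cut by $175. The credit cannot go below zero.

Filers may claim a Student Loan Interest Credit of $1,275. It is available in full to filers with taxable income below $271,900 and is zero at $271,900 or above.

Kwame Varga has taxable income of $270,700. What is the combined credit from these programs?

Apprenticeship Credit: income exceeds $218,900 by $51,800, which is 13 full-or-partial $4,000 increments; reduction = 13 × $175 = $2,275, leaving $5,759.
Student Loan Interest Credit: $270,700 is below the $271,900 cutoff, so the full $1,275 applies.
Total: $5,759 + $1,275 = $7,034.

$7,034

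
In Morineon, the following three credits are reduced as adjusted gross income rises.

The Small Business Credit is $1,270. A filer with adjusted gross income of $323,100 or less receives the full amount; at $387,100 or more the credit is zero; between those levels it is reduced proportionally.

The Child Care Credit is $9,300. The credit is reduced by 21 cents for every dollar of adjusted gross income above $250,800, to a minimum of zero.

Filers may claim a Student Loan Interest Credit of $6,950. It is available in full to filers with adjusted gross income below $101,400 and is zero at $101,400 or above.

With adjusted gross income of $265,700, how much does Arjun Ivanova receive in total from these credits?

Small Business Credit: $265,700 is at or below the $323,100 threshold, so the full $1,270 applies.
Child Care Credit: 21% of the $14,900 excess over $250,800 is $3,129; credit = $9,300 − $3,129 = $6,171.
Student Loan Interest Credit: $265,700 meets or exceeds the $101,400 cutoff, so the credit is $0.
Total: $1,270 + $6,171 + $0 = $7,441.

$7,441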